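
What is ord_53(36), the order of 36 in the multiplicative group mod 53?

13

The order of 36 must divide p − 1 = 52 = 2^2 · 13.
Divisors: 1, 2, 4, 13, 26, 52.
Check each in increasing order: 36^1 ≡ 36;  36^2 ≡ 24;  36^4 ≡ 46;  36^13 ≡ 1.
Smallest exponent giving 1 is 13.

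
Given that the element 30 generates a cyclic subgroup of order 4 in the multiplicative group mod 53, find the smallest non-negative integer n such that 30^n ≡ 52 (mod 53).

2

Successive powers of 30 modulo 53:
  30^0=1  30^1=30  30^2=52
So 30^2 ≡ 52 (mod 53), giving n = 2.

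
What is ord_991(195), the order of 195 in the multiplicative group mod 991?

110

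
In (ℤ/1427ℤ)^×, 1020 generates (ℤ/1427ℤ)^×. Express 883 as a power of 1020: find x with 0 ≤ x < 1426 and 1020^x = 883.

134

Baby-step giant-step with m = ceil(sqrt(1426)) = 38.
Baby table (1020^j mod 1427 for j=0..37):
  0:1  1:1020  2:117  3:899  4:846  5:1012  6:519  7:1390
  8:789  9:1379  10:985  11:92  12:1085  13:775  14:1369  15:774
  16:349  17:657  18:877  19:1238  20:1292  21:719  22:1329  23:1357
  24:1377  25:372  26:1285  27:714  28:510  29:772  30:1163  31:423
  32:506  33:973  34:695  35:1108  36:1403  37:1206
Giant step factor: 1020^(-38) ≡ 1396 (mod 1427).
Scan 883·1396^i mod 1427 for i = 0, 1, …:
  i=0: 883   i=1: 1167   i=2: 925   i=3: 1292
Match at i=3, j=20: x = 3·38 + 20 = 134.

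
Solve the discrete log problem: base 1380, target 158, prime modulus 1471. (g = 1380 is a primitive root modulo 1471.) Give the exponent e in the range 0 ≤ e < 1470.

199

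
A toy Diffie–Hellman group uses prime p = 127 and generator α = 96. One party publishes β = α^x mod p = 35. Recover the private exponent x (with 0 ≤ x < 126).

40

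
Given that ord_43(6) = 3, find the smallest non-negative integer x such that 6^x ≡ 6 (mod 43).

Successive powers of 6 modulo 43:
  6^0=1  6^1=6
So 6^1 ≡ 6 (mod 43), giving x = 1.

1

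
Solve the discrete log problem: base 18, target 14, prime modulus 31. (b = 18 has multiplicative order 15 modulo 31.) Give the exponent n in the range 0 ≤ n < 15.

Successive powers of 18 modulo 31:
  18^0=1  18^1=18  18^2=14
So 18^2 ≡ 14 (mod 31), giving n = 2.

2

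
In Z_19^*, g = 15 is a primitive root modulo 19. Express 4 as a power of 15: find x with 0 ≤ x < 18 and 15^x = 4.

10

Successive powers of 15 modulo 19:
  15^0=1  15^1=15  15^2=16  15^3=12  15^4=9  15^5=2
  15^6=11  15^7=13  15^8=5  15^9=18  15^10=4
So 15^10 ≡ 4 (mod 19), giving x = 10.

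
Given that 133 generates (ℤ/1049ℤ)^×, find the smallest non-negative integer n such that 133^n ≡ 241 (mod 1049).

397

Baby-step giant-step with m = ceil(sqrt(1048)) = 33.
Baby table (133^j mod 1049 for j=0..32):
  0:1  1:133  2:905  3:779  4:805  5:67  6:519  7:842
  8:792  9:436  10:293  11:156  12:817  13:614  14:889  15:749
  16:1011  17:191  18:227  19:819  20:880  21:601  22:209  23:523
  24:325  25:216  26:405  27:366  28:424  29:795  30:835  31:910
  32:395
Giant step factor: 133^(-33) ≡ 506 (mod 1049).
Scan 241·506^i mod 1049 for i = 0, 1, …:
  i=0: 241   i=1: 262   i=2: 398   i=3: 1029
  i=4: 370   i=5: 498   i=6: 228   i=7: 1027
  i=8: 407   i=9: 338   i=10: 41   i=11: 815
  i=12: 133
Match at i=12, j=1: n = 12·33 + 1 = 397.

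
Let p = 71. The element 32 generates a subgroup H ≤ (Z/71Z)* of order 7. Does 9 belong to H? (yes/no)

no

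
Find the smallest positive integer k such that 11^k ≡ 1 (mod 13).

12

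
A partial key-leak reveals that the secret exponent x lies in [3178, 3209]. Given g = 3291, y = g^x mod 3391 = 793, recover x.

3195

Compute 3291^3178 mod 3391 = 2975, then multiply by 3291 repeatedly:
  3291^3178=2975  3291^3179=908  3291^3180=757  3291^3181=2293  3291^3182=1288
  3291^3183=58  3291^3184=982  3291^3185=139  3291^3186=3055  3291^3187=3081
  3291^3188=481  3291^3189=2765  3291^3190=1562  3291^3191=3177  3291^3192=1054
  3291^3193=3112  3291^3194=772  3291^3195=793
Found 793 at exponent 3195.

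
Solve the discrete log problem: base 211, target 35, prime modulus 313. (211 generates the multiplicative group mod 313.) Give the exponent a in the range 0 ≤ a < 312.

Baby-step giant-step with m = ceil(sqrt(312)) = 18.
Baby table (211^j mod 313 for j=0..17):
  0:1  1:211  2:75  3:175  4:304  5:292  6:264  7:303
  8:81  9:189  10:128  11:90  12:210  13:177  14:100  15:129
  16:301  17:285
Giant step factor: 211^(-18) ≡ 305 (mod 313).
Scan 35·305^i mod 313 for i = 0, 1, …:
  i=0: 35   i=1: 33   i=2: 49   i=3: 234
  i=4: 6   i=5: 265   i=6: 71   i=7: 58
  i=8: 162   i=9: 269   i=10: 39   i=11: 1
Match at i=11, j=0: a = 11·18 + 0 = 198.

198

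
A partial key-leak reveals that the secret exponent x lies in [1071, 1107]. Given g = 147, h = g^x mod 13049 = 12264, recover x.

1103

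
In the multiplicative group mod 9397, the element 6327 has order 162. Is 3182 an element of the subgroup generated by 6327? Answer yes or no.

no

3182 ∈ ⟨6327⟩ iff 3182^162 ≡ 1 (mod 9397), since |⟨6327⟩| = 162.
3182^162 mod 9397 = 93.
Since 93 ≠ 1, 3182 does not lie in the subgroup.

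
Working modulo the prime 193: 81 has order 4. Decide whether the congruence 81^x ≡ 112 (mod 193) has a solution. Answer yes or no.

yes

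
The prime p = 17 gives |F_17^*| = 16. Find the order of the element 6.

16

The order of 6 must divide p − 1 = 16 = 2^4.
Divisors: 1, 2, 4, 8, 16.
Check each in increasing order: 6^1 ≡ 6;  6^2 ≡ 2;  6^4 ≡ 4;  6^8 ≡ 16;  6^16 ≡ 1.
Smallest exponent giving 1 is 16.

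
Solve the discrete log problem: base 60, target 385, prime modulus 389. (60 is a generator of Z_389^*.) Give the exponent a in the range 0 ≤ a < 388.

Baby-step giant-step with m = ceil(sqrt(388)) = 20.
Baby table (60^j mod 389 for j=0..19):
  0:1  1:60  2:99  3:105  4:76  5:281  6:133  7:200
  8:330  9:350  10:383  11:29  12:184  13:148  14:322  15:259
  16:369  17:356  18:354  19:234
Giant step factor: 60^(-20) ≡ 335 (mod 389).
Scan 385·335^i mod 389 for i = 0, 1, …:
  i=0: 385   i=1: 216   i=2: 6   i=3: 65
  i=4: 380   i=5: 97   i=6: 208   i=7: 49
  i=8: 77   i=9: 121   i=10: 79   i=11: 13
  i=12: 76
Match at i=12, j=4: a = 12·20 + 4 = 244.

244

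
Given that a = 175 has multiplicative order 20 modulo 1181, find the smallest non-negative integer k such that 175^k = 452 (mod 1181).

8

Successive powers of 175 modulo 1181:
  175^0=1  175^1=175  175^2=1100  175^3=1178  175^4=656  175^5=243
  175^6=9  175^7=394  175^8=452
So 175^8 ≡ 452 (mod 1181), giving k = 8.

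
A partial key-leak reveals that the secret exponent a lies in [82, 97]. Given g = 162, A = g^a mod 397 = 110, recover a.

84

Compute 162^82 mod 397 = 324, then multiply by 162 repeatedly:
  162^82=324  162^83=84  162^84=110
Found 110 at exponent 84.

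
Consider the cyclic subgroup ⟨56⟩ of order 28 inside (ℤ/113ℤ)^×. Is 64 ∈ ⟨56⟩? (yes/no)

yes

64 ∈ ⟨56⟩ iff 64^28 ≡ 1 (mod 113), since |⟨56⟩| = 28.
64^28 mod 113 = 1.
Since 1 = 1, 64 lies in the subgroup.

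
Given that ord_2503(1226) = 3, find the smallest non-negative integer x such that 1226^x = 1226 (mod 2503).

1

Successive powers of 1226 modulo 2503:
  1226^0=1  1226^1=1226
So 1226^1 ≡ 1226 (mod 2503), giving x = 1.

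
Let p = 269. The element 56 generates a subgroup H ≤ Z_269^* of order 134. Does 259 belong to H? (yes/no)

no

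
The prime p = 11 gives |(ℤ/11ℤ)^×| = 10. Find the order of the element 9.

5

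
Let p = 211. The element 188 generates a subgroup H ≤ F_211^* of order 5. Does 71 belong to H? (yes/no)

yes

⟨188⟩ has order 5; its elements mod 211 are {1, 55, 71, 107, 188}.
71 is in this set.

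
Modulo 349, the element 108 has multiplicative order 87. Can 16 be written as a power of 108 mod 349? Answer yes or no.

yes

16 ∈ ⟨108⟩ iff 16^87 ≡ 1 (mod 349), since |⟨108⟩| = 87.
16^87 mod 349 = 1.
Since 1 = 1, 16 lies in the subgroup.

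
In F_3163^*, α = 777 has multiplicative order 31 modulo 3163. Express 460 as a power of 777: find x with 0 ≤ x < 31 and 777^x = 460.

30

Successive powers of 777 modulo 3163:
  777^0=1  777^1=777  777^2=2759  777^3=2392  777^4=1903  777^5=1510
  777^6=2960  777^7=419  777^8=2937  777^9=1526  777^10=2740  777^11=281
  777^12=90  777^13=344  777^14=1596  777^15=196  777^16=468  777^17=3054
  777^18=708  777^19=2917  777^20=1801  777^21=1331  777^22=3049  777^23=3149
  777^24=1774  777^25=2493  777^26=1305  777^27=1825  777^28=1001  777^29=2842
  777^30=460
So 777^30 ≡ 460 (mod 3163), giving x = 30.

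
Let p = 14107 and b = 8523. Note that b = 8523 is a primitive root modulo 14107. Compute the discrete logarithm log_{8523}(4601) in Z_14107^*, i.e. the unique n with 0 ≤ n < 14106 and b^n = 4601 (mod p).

Baby-step giant-step with m = ceil(sqrt(14106)) = 119.
Baby table (8523^j mod 14107 for j=0..118):
  0:1  1:8523  2:4586  3:10088  4:11966  5:6715  6:13953  7:13516
  8:13213  9:12325  10:5253  11:9808  12:9609  13:6372  14:10713  15:6395
  16:9244  17:13124  18:1449  19:6202  20:717  21:2660  22:1231  23:10312
  24:2566  25:4168  26:2438  27:13570  28:7924  29:6043  30:13939  31:7050
  32:5437  33:12163  34:7013  35:440  36:11765  37:539  38:9122  39:3129
  40:6237  41:2775  42:7993  43:1636  44:5912  45:11879  46:12885  47:9967
  48:10494  49:1982  50:6507  51:4544  52:4797  53:2745  54:6229  55:5126
  56:13626  57:5574  58:8933  59:480  60:10  61:588  62:3539  63:2131
  64:6804  65:10722  66:12567  67:8197  68:5167  69:10394  70:10209  71:13438
  72:11448  73:7292  74:8381  75:7522  76:7798  77:4277  78:383  79:5592
  80:7170  81:12493  82:12310  83:4371  84:11553  85:13466  86:10273  87:8737
  88:8705  89:4002  90:12427  91:14072  92:12049  93:8774  94:13702  95:4400
  96:4794  97:5390  98:6578  99:3076  100:5942  101:13643  102:9395  103:2253
  104:2692  105:5934  106:1887  107:921  108:6191  109:5713  110:8642  111:3119
  112:5649  113:13343  114:5862  115:8939  116:9297  117:13419  118:4688
Giant step factor: 8523^(-119) ≡ 1637 (mod 14107).
Scan 4601·1637^i mod 14107 for i = 0, 1, …:
  i=0: 4601   i=1: 12806   i=2: 420   i=3: 10404
  i=4: 4199   i=5: 3654   i=6: 230   i=7: 9728
  i=8: 12040   i=9: 2001     …   i=75: 100
  i=76: 8523
Match at i=76, j=1: n = 76·119 + 1 = 9045.

9045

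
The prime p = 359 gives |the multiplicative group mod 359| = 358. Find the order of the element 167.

358

The order of 167 must divide p − 1 = 358 = 2 · 179.
Divisors: 1, 2, 179, 358.
Check each in increasing order: 167^1 ≡ 167;  167^2 ≡ 246;  167^179 ≡ 358;  167^358 ≡ 1.
Smallest exponent giving 1 is 358.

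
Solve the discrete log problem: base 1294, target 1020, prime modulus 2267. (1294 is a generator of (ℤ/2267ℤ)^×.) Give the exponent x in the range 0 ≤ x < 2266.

Baby-step giant-step with m = ceil(sqrt(2266)) = 48.
Baby table (1294^j mod 2267 for j=0..47):
  0:1  1:1294  2:1390  3:929  4:616  5:1387  6:1581  7:980
  8:867  9:2000  10:1353  11:658  12:1327  13:1019  14:1459  15:1802
  16:1312  17:2012  18:1012  19:1469  20:1140  21:1610  22:2234  23:371
  24:1737  25:1081  26:75  27:1836  28:2235  29:1665  30:860  31:2010
  32:691  33:956  34:1549  35:378  36:1727  37:1743  38:2044  39:1614
  40:609  41:1397  42:919  43:1278  44:1089  45:1359  46:1621  47:599
Giant step factor: 1294^(-48) ≡ 1079 (mod 2267).
Scan 1020·1079^i mod 2267 for i = 0, 1, …:
  i=0: 1020   i=1: 1085   i=2: 943   i=3: 1881
  i=4: 634   i=5: 1719   i=6: 395   i=7: 9
  i=8: 643   i=9: 95     …   i=13: 1237
  i=14: 1727
Match at i=14, j=36: x = 14·48 + 36 = 708.

708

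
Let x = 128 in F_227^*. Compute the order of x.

226

The order of 128 must divide p − 1 = 226 = 2 · 113.
Divisors: 1, 2, 113, 226.
Check each in increasing order: 128^1 ≡ 128;  128^2 ≡ 40;  128^113 ≡ 226;  128^226 ≡ 1.
Smallest exponent giving 1 is 226.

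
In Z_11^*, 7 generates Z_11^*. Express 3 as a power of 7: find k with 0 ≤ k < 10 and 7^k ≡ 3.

4

Successive powers of 7 modulo 11:
  7^0=1  7^1=7  7^2=5  7^3=2  7^4=3
So 7^4 ≡ 3 (mod 11), giving k = 4.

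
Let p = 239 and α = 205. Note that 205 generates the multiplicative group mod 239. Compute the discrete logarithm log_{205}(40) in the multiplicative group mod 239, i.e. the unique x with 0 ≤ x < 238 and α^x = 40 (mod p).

140

Baby-step giant-step with m = ceil(sqrt(238)) = 16.
Baby table (205^j mod 239 for j=0..15):
  0:1  1:205  2:200  3:131  4:87  5:149  6:192  7:164
  8:160  9:57  10:213  11:167  12:58  13:179  14:128  15:189
Giant step factor: 205^(-16) ≡ 62 (mod 239).
Scan 40·62^i mod 239 for i = 0, 1, …:
  i=0: 40   i=1: 90   i=2: 83   i=3: 127
  i=4: 226   i=5: 150   i=6: 218   i=7: 132
  i=8: 58
Match at i=8, j=12: x = 8·16 + 12 = 140.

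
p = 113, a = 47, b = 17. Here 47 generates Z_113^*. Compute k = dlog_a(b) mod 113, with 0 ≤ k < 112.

Baby-step giant-step with m = ceil(sqrt(112)) = 11.
Baby table (47^j mod 113 for j=0..10):
  0:1  1:47  2:62  3:89  4:2  5:94  6:11  7:65
  8:4  9:75  10:22
Giant step factor: 47^(-11) ≡ 20 (mod 113).
Scan 17·20^i mod 113 for i = 0, 1, …:
  i=0: 17   i=1: 1
Match at i=1, j=0: k = 1·11 + 0 = 11.

11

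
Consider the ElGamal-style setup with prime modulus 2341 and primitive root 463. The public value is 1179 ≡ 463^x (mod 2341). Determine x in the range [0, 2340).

1434

Baby-step giant-step with m = ceil(sqrt(2340)) = 49.
Baby table (463^j mod 2341 for j=0..48):
  0:1  1:463  2:1338  3:1470  4:1720  5:420  6:157  7:120
  8:1717  9:1372  10:825  11:392  12:1239  13:112  14:354  15:32
  16:770  17:678  18:220  19:1197  20:1735  21:342  22:1499  23:1101
  24:1766  25:649  26:839  27:2192  28:1243  29:1964  30:1024  31:1230
  32:627  33:17  34:848  35:1677  36:1580  37:1148  38:117  39:328
  40:2040  41:1097  42:2255  43:2320  44:1982  45:2335  46:1904  47:1336
  48:544
Giant step factor: 463^(-49) ≡ 1266 (mod 2341).
Scan 1179·1266^i mod 2341 for i = 0, 1, …:
  i=0: 1179   i=1: 1397   i=2: 1147   i=3: 682
  i=4: 1924   i=5: 1144   i=6: 1566   i=7: 2070
  i=8: 1041   i=9: 2264     …   i=28: 614
  i=29: 112
Match at i=29, j=13: x = 29·49 + 13 = 1434.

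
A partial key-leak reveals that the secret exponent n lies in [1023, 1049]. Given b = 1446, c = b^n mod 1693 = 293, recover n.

Compute 1446^1023 mod 1693 = 1391, then multiply by 1446 repeatedly:
  1446^1023=1391  1446^1024=102  1446^1025=201  1446^1026=1143  1446^1027=410
  1446^1028=310  1446^1029=1308  1446^1030=287  1446^1031=217  1446^1032=577
  1446^1033=1386  1446^1034=1337  1446^1035=1589  1446^1036=293
Found 293 at exponent 1036.

1036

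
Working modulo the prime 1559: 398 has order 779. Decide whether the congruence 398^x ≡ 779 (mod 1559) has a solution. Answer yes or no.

no

779 ∈ ⟨398⟩ iff 779^779 ≡ 1 (mod 1559), since |⟨398⟩| = 779.
779^779 mod 1559 = 1558.
Since 1558 ≠ 1, 779 does not lie in the subgroup.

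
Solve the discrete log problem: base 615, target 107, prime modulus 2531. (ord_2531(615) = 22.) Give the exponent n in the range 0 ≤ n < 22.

10

Successive powers of 615 modulo 2531:
  615^0=1  615^1=615  615^2=1106  615^3=1882  615^4=763  615^5=1010
  615^6=1055  615^7=889  615^8=39  615^9=1206  615^10=107
So 615^10 ≡ 107 (mod 2531), giving n = 10.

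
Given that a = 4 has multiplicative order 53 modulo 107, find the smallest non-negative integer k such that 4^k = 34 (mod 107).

Successive powers of 4 modulo 107:
  4^0=1  4^1=4  4^2=16  4^3=64  4^4=42  4^5=61
  4^6=30  4^7=13  4^8=52  4^9=101  4^10=83  4^11=11
  4^12=44  4^13=69  4^14=62  4^15=34
So 4^15 ≡ 34 (mod 107), giving k = 15.

15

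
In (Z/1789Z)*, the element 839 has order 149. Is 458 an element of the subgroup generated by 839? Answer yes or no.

458 ∈ ⟨839⟩ iff 458^149 ≡ 1 (mod 1789), since |⟨839⟩| = 149.
458^149 mod 1789 = 724.
Since 724 ≠ 1, 458 does not lie in the subgroup.

no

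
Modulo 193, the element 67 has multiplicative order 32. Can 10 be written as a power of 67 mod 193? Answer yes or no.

no

10 ∈ ⟨67⟩ iff 10^32 ≡ 1 (mod 193), since |⟨67⟩| = 32.
10^32 mod 193 = 109.
Since 109 ≠ 1, 10 does not lie in the subgroup.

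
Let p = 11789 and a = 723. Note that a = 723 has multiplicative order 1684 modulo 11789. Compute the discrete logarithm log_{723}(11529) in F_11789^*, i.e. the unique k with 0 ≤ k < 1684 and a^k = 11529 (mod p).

Baby-step giant-step with m = ceil(sqrt(1684)) = 42.
Baby table (723^j mod 11789 for j=0..41):
  0:1  1:723  2:4013  3:1305  4:395  5:2649  6:5409  7:8548
  8:2768  9:8923  10:2746  11:4806  12:8772  13:11463  14:82  15:341
  16:10763  17:909  18:8812  19:5016  20:7345  21:5385  22:2985  23:768
  24:1181  25:5055  26:175  27:8635  28:6724  29:4384  30:10180  31:3804
  32:3455  33:10486  34:1051  35:5377  36:8990  37:4031  38:2530  39:1895
  40:2561  41:730
Giant step factor: 723^(-42) ≡ 5076 (mod 11789).
Scan 11529·5076^i mod 11789 for i = 0, 1, …:
  i=0: 11529   i=1: 608   i=2: 9279   i=3: 3149
  i=4: 10229   i=5: 3648   i=6: 8518   i=7: 7105
  i=8: 2429   i=9: 10099     …   i=36: 10391
  i=37: 730
Match at i=37, j=41: k = 37·42 + 41 = 1595.

1595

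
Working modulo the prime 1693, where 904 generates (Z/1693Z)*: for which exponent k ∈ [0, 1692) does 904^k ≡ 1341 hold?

Baby-step giant-step with m = ceil(sqrt(1692)) = 42.
Baby table (904^j mod 1693 for j=0..41):
  0:1  1:904  2:1190  3:705  4:752  5:915  6:976  7:251
  8:42  9:722  10:883  11:829  12:1110  13:1184  14:360  15:384
  16:71  17:1543  18:1533  19:958  20:909  21:631  22:1576  23:891
  24:1289  25:472  26:52  27:1297  28:932  29:1107  30:165  31:176
  32:1655  33:1201  34:491  35:298  36:205  37:783  38:158  39:620
  40:97  41:1345
Giant step factor: 904^(-42) ≡ 592 (mod 1693).
Scan 1341·592^i mod 1693 for i = 0, 1, …:
  i=0: 1341   i=1: 1548   i=2: 503   i=3: 1501
  i=4: 1460   i=5: 890   i=6: 357   i=7: 1412
  i=8: 1255   i=9: 1426     …   i=21: 1001
  i=22: 42
Match at i=22, j=8: k = 22·42 + 8 = 932.

932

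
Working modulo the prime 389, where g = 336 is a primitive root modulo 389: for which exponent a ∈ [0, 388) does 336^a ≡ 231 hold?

Successive powers of 336 modulo 389:
  336^0=1  336^1=336  336^2=86  336^3=110  336^4=5  336^5=124
  336^6=41  336^7=161  336^8=25  336^9=231
So 336^9 ≡ 231 (mod 389), giving a = 9.

9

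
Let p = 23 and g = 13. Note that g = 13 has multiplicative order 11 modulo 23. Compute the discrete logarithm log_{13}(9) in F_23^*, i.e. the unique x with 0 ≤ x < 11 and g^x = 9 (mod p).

7

Successive powers of 13 modulo 23:
  13^0=1  13^1=13  13^2=8  13^3=12  13^4=18  13^5=4
  13^6=6  13^7=9
So 13^7 ≡ 9 (mod 23), giving x = 7.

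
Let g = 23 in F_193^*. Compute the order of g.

The order of 23 must divide p − 1 = 192 = 2^6 · 3.
Divisors: 1, 2, 3, 4, 6, 8, 12, 16, 24, 32, 48, 64, 96, 192.
Check each in increasing order: 23^1 ≡ 23;  23^2 ≡ 143;  23^3 ≡ 8;  23^4 ≡ 184;  23^6 ≡ 64;  23^8 ≡ 81;  23^12 ≡ 43;  23^16 ≡ 192;  23^24 ≡ 112;  23^32 ≡ 1.
Smallest exponent giving 1 is 32.

32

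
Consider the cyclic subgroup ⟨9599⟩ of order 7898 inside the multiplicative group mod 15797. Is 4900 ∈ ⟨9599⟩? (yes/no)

yes

4900 ∈ ⟨9599⟩ iff 4900^7898 ≡ 1 (mod 15797), since |⟨9599⟩| = 7898.
4900^7898 mod 15797 = 1.
Since 1 = 1, 4900 lies in the subgroup.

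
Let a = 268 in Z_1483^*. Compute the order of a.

494

The order of 268 must divide p − 1 = 1482 = 2 · 3 · 13 · 19.
Divisors: 1, 2, 3, 6, 13, 19, 26, 38, 39, 57, 78, 114, 247, 494, 741, 1482.
Check each in increasing order: 268^1 ≡ 268;  268^2 ≡ 640;  268^3 ≡ 975;  268^6 ≡ 22;  268^13 ≡ 691;  268^19 ≡ 372;  268^26 ≡ 1438;  268^38 ≡ 465;  268^39 ≡ 48;  268^57 ≡ 952;  268^78 ≡ 821;  268^114 ≡ 191;  268^247 ≡ 1482;  268^494 ≡ 1.
Smallest exponent giving 1 is 494.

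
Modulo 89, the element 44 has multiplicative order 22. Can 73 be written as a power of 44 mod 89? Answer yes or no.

yes

⟨44⟩ has order 22; its elements mod 89 are {1, 2, 4, 8, 11, 16, 22, 25, 32, 39, 44, 45, 50, 57, 64, 67, 73, 78, 81, 85, 87, 88}.
73 is in this set.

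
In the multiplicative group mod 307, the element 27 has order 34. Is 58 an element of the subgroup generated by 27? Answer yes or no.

58 ∈ ⟨27⟩ iff 58^34 ≡ 1 (mod 307), since |⟨27⟩| = 34.
58^34 mod 307 = 168.
Since 168 ≠ 1, 58 does not lie in the subgroup.

no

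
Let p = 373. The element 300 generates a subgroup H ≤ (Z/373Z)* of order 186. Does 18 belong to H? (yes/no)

no

18 ∈ ⟨300⟩ iff 18^186 ≡ 1 (mod 373), since |⟨300⟩| = 186.
18^186 mod 373 = 372.
Since 372 ≠ 1, 18 does not lie in the subgroup.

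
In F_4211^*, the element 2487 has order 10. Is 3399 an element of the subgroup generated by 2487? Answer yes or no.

no

⟨2487⟩ has order 10; its elements mod 4211 are {1, 790, 872, 1724, 1807, 2404, 2487, 3339, 3421, 4210}.
3399 is not in this set.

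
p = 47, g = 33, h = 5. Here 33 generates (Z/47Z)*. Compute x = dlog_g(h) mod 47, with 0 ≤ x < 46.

29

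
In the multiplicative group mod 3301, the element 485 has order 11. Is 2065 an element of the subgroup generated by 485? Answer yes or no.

no

⟨485⟩ has order 11; its elements mod 3301 are {1, 485, 854, 878, 1565, 1751, 2413, 2673, 2906, 3096, 3184}.
2065 is not in this set.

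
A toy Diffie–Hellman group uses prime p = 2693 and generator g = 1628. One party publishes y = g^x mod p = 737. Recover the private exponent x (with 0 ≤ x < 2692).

Baby-step giant-step with m = ceil(sqrt(2692)) = 52.
Baby table (1628^j mod 2693 for j=0..51):
  0:1  1:1628  2:472  3:911  4:1958  5:1805  6:477  7:972
  8:1625  9:974  10:2188  11:1918  12:1317  13:448  14:2234  15:1402
  16:1485  17:1959  18:740  19:949  20:1883  21:890  22:86  23:2665
  24:197  25:249  26:1422  27:1729  28:627  29:109  30:2407  31:281
  32:2351  33:675  34:156  35:826  36:921  37:2080  38:1139  39:1508
  40:1701  41:824  42:358  43:1136  44:2010  45:285  46:784  47:2563
  48:1107  49:579  50:62  51:1295
Giant step factor: 1628^(-52) ≡ 15 (mod 2693).
Scan 737·15^i mod 2693 for i = 0, 1, …:
  i=0: 737   i=1: 283   i=2: 1552   i=3: 1736
  i=4: 1803   i=5: 115   i=6: 1725   i=7: 1638
  i=8: 333   i=9: 2302     …   i=29: 273
  i=30: 1402
Match at i=30, j=15: x = 30·52 + 15 = 1575.

1575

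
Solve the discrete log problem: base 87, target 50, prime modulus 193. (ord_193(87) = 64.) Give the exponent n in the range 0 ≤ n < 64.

Baby-step giant-step with m = ceil(sqrt(64)) = 8.
Baby table (87^j mod 193 for j=0..7):
  0:1  1:87  2:42  3:180  4:27  5:33  6:169  7:35
Giant step factor: 87^(-8) ≡ 184 (mod 193).
Scan 50·184^i mod 193 for i = 0, 1, …:
  i=0: 50   i=1: 129   i=2: 190   i=3: 27
Match at i=3, j=4: n = 3·8 + 4 = 28.

28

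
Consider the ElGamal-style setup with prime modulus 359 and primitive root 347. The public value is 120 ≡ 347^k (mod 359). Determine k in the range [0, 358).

Baby-step giant-step with m = ceil(sqrt(358)) = 19.
Baby table (347^j mod 359 for j=0..18):
  0:1  1:347  2:144  3:67  4:273  5:314  6:181  7:341
  8:216  9:280  10:230  11:112  12:92  13:332  14:324  15:61
  16:345  17:168  18:138
Giant step factor: 347^(-19) ≡ 31 (mod 359).
Scan 120·31^i mod 359 for i = 0, 1, …:
  i=0: 120   i=1: 130   i=2: 81   i=3: 357
  i=4: 297   i=5: 232   i=6: 12   i=7: 13
  i=8: 44   i=9: 287     …   i=14: 148
  i=15: 280
Match at i=15, j=9: k = 15·19 + 9 = 294.

294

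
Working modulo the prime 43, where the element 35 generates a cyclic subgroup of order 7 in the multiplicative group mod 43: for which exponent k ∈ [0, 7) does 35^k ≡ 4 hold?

3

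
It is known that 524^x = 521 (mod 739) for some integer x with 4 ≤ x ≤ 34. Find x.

15

Compute 524^4 mod 739 = 113, then multiply by 524 repeatedly:
  524^4=113  524^5=92  524^6=173  524^7=494  524^8=206
  524^9=50  524^10=335  524^11=397  524^12=369  524^13=477
  524^14=166  524^15=521
Found 521 at exponent 15.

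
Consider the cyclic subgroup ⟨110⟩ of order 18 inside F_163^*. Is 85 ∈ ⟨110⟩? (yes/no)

yes

⟨110⟩ has order 18; its elements mod 163 are {1, 23, 30, 38, 40, 53, 58, 59, 78, 85, 104, 105, 110, 123, 125, 133, 140, 162}.
85 is in this set.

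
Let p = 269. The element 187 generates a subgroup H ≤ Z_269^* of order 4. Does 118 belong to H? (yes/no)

⟨187⟩ has order 4; its elements mod 269 are {1, 82, 187, 268}.
118 is not in this set.

no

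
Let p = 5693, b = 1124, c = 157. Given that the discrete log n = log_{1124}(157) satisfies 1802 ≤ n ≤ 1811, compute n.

1803

Compute 1124^1802 mod 5693 = 1393, then multiply by 1124 repeatedly:
  1124^1802=1393  1124^1803=157
Found 157 at exponent 1803.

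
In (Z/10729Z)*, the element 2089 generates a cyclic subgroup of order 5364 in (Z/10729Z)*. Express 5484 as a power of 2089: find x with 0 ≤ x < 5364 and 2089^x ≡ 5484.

3482

Baby-step giant-step with m = ceil(sqrt(5364)) = 74.
Baby table (2089^j mod 10729 for j=0..73):
  0:1  1:2089  2:7947  3:3520  4:3915  5:2937  6:9134  7:4764
  8:6213  9:7596  10:10582  11:4058  12:1252  13:8281  14:3861  15:8150
  16:9156  17:7806  18:9383  19:9933  20:151  21:4298  22:9078  23:5799
  24:1070  25:3598  26:5922  27:521  28:4740  29:9722  30:9990  31:1205
  32:6659  33:5867  34:3645  35:7544  36:9244  37:9245  38:605  39:8552
  40:1343  41:5258  42:8195  43:6600  44:635  45:6848  46:3715  47:3568
  48:7626  49:8878  50:6430  51:10291  52:7712  53:6139  54:3216  55:1870
  56:1074  57:1225  58:5523  59:3872  60:9671  61:12  62:3610  63:9532
  64:10053  65:4064  66:3057  67:2318  68:3523  69:10182  70:5320  71:8965
  72:5780  73:4295
Giant step factor: 2089^(-74) ≡ 500 (mod 10729).
Scan 5484·500^i mod 10729 for i = 0, 1, …:
  i=0: 5484   i=1: 6105   i=2: 5464   i=3: 6834
  i=4: 5178   i=5: 3311   i=6: 3234   i=7: 7650
  i=8: 5476   i=9: 2105     …   i=46: 7840
  i=47: 3915
Match at i=47, j=4: x = 47·74 + 4 = 3482.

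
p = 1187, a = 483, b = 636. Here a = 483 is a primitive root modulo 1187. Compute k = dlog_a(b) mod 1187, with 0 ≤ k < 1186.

789

Baby-step giant-step with m = ceil(sqrt(1186)) = 35.
Baby table (483^j mod 1187 for j=0..34):
  0:1  1:483  2:637  3:238  4:1002  5:857  6:855  7:1076
  8:989  9:513  10:883  11:356  12:1020  13:55  14:451  15:612
  16:33  17:508  18:842  19:732  20:1017  21:980  22:914  23:1085
  24:588  25:311  26:651  27:1065  28:424  29:628  30:639  31:17
  32:1089  33:146  34:485
Giant step factor: 483^(-35) ≡ 973 (mod 1187).
Scan 636·973^i mod 1187 for i = 0, 1, …:
  i=0: 636   i=1: 401   i=2: 837   i=3: 119
  i=4: 648   i=5: 207   i=6: 808   i=7: 390
  i=8: 817   i=9: 838     …   i=21: 640
  i=22: 732
Match at i=22, j=19: k = 22·35 + 19 = 789.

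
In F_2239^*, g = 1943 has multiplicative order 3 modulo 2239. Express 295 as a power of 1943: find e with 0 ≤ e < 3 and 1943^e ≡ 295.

2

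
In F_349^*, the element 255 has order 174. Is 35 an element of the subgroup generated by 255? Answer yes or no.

35 ∈ ⟨255⟩ iff 35^174 ≡ 1 (mod 349), since |⟨255⟩| = 174.
35^174 mod 349 = 348.
Since 348 ≠ 1, 35 does not lie in the subgroup.

no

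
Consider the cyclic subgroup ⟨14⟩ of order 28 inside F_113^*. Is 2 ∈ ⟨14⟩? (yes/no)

2 ∈ ⟨14⟩ iff 2^28 ≡ 1 (mod 113), since |⟨14⟩| = 28.
2^28 mod 113 = 1.
Since 1 = 1, 2 lies in the subgroup.

yes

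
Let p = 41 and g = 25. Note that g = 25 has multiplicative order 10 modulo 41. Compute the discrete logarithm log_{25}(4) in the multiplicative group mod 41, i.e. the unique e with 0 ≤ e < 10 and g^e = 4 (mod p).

Successive powers of 25 modulo 41:
  25^0=1  25^1=25  25^2=10  25^3=4
So 25^3 ≡ 4 (mod 41), giving e = 3.

3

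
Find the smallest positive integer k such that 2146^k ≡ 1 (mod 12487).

6243

The order of 2146 must divide p − 1 = 12486 = 2 · 3 · 2081.
Divisors: 1, 2, 3, 6, 2081, 4162, 6243, 12486.
Check each in increasing order: 2146^1 ≡ 2146;  2146^2 ≡ 10100;  2146^3 ≡ 9655;  2146^6 ≡ 3570;  2146^2081 ≡ 7453;  2146^4162 ≡ 5033;  2146^6243 ≡ 1.
Smallest exponent giving 1 is 6243.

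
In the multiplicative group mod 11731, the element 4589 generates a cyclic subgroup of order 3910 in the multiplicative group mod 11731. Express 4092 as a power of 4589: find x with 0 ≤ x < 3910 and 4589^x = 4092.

1166

Baby-step giant-step with m = ceil(sqrt(3910)) = 63.
Baby table (4589^j mod 11731 for j=0..62):
  0:1  1:4589  2:1776  3:8750  4:10268  5:8156  6:5994  7:9002
  8:5327  9:9930  10:5566  11:3987  12:7714  13:7119  14:9987  15:9057
  16:11371  17:2031  18:5845  19:5639  20:10516  21:8321  22:664  23:8767
  24:6164  25:3155  26:2241  27:7593  28:3207  29:6249  30:6097  31:698
  32:559  33:7893  34:7380  35:11154  36:3353  37:7576  38:7311  39:11250
  40:9850  41:2107  42:2679  43:11574  44:6849  45:2712  46:10508  47:6802
  48:9918  49:9153  50:6137  51:8293  52:1213  53:5963  54:7515  55:8926
  56:8493  57:3995  58:9233  59:9596  60:9601  61:9084  62:6233
Giant step factor: 4589^(-63) ≡ 6876 (mod 11731).
Scan 4092·6876^i mod 11731 for i = 0, 1, …:
  i=0: 4092   i=1: 5654   i=2: 370   i=3: 10224
  i=4: 8072   i=5: 3711   i=6: 1911   i=7: 1316
  i=8: 4215   i=9: 6770     …   i=17: 8986
  i=18: 559
Match at i=18, j=32: x = 18·63 + 32 = 1166.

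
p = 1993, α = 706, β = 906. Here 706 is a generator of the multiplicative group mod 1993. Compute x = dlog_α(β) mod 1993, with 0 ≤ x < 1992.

453

Baby-step giant-step with m = ceil(sqrt(1992)) = 45.
Baby table (706^j mod 1993 for j=0..44):
  0:1  1:706  2:186  3:1771  4:715  5:561  6:1452  7:710
  8:1017  9:522  10:1820  11:1428  12:1703  13:539  14:1864  15:604
  16:1915  17:736  18:1436  19:1372  20:34  21:88  22:345  23:424
  24:394  25:1137  26:1536  27:224  28:697  29:1804  30:97  31:720
  32:105  33:389  34:1593  35:606  36:1334  37:1108  38:992  39:809
  40:1156  41:999  42:1765  43:465  44:1438
Giant step factor: 706^(-45) ≡ 257 (mod 1993).
Scan 906·257^i mod 1993 for i = 0, 1, …:
  i=0: 906   i=1: 1654   i=2: 569   i=3: 744
  i=4: 1873   i=5: 1048   i=6: 281   i=7: 469
  i=8: 953   i=9: 1775   i=10: 1771
Match at i=10, j=3: x = 10·45 + 3 = 453.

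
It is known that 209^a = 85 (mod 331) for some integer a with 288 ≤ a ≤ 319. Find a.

Compute 209^288 mod 331 = 22, then multiply by 209 repeatedly:
  209^288=22  209^289=295  209^290=89  209^291=65  209^292=14
  209^293=278  209^294=177  209^295=252  209^296=39  209^297=207
  209^298=233  209^299=40  209^300=85
Found 85 at exponent 300.

300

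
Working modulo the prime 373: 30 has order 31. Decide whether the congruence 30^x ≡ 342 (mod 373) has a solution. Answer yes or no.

342 ∈ ⟨30⟩ iff 342^31 ≡ 1 (mod 373), since |⟨30⟩| = 31.
342^31 mod 373 = 1.
Since 1 = 1, 342 lies in the subgroup.

yes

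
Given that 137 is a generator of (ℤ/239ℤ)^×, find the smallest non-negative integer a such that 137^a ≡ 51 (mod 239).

168

Baby-step giant-step with m = ceil(sqrt(238)) = 16.
Baby table (137^j mod 239 for j=0..15):
  0:1  1:137  2:127  3:191  4:116  5:118  6:153  7:168
  8:72  9:65  10:62  11:129  12:226  13:131  14:22  15:146
Giant step factor: 137^(-16) ≡ 197 (mod 239).
Scan 51·197^i mod 239 for i = 0, 1, …:
  i=0: 51   i=1: 9   i=2: 100   i=3: 102
  i=4: 18   i=5: 200   i=6: 204   i=7: 36
  i=8: 161   i=9: 169   i=10: 72
Match at i=10, j=8: a = 10·16 + 8 = 168.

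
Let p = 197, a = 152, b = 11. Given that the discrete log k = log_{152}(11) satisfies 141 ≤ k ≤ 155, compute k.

145

Compute 152^141 mod 197 = 48, then multiply by 152 repeatedly:
  152^141=48  152^142=7  152^143=79  152^144=188  152^145=11
Found 11 at exponent 145.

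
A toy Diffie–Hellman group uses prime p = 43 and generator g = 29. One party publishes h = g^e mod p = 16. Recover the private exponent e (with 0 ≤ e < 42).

Baby-step giant-step with m = ceil(sqrt(42)) = 7.
Baby table (29^j mod 43 for j=0..6):
  0:1  1:29  2:24  3:8  4:17  5:20  6:21
Giant step factor: 29^(-7) ≡ 37 (mod 43).
Scan 16·37^i mod 43 for i = 0, 1, …:
  i=0: 16   i=1: 33   i=2: 17
Match at i=2, j=4: e = 2·7 + 4 = 18.

18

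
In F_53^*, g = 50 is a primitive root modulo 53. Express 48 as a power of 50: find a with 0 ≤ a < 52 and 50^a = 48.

15

Successive powers of 50 modulo 53:
  50^0=1  50^1=50  50^2=9  50^3=26  50^4=28  50^5=22
  50^6=40  50^7=39  50^8=42  50^9=33  50^10=7  50^11=32
  50^12=10  50^13=23  50^14=37  50^15=48
So 50^15 ≡ 48 (mod 53), giving a = 15.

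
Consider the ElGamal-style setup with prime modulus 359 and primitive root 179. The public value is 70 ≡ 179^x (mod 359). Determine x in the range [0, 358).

79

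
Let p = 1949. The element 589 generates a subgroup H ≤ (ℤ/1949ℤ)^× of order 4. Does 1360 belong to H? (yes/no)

yes

1360 ∈ ⟨589⟩ iff 1360^4 ≡ 1 (mod 1949), since |⟨589⟩| = 4.
1360^4 mod 1949 = 1.
Since 1 = 1, 1360 lies in the subgroup.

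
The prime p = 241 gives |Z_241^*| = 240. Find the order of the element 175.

The order of 175 must divide p − 1 = 240 = 2^4 · 3 · 5.
Divisors: 1, 2, 3, 4, 5, 6, 8, 10, 12, 15, 16, 20, 24, 30, 40, 48, 60, 80, 120, 240.
Check each in increasing order: 175^1 ≡ 175;  175^2 ≡ 18;  175^3 ≡ 17;  175^4 ≡ 83;  175^5 ≡ 65;  175^6 ≡ 48;  175^8 ≡ 141;  175^10 ≡ 128;  175^12 ≡ 135;  175^15 ≡ 126;  175^16 ≡ 119;  175^20 ≡ 237;  175^24 ≡ 150;  175^30 ≡ 211;  175^40 ≡ 16;  175^48 ≡ 87;  175^60 ≡ 177;  175^80 ≡ 15;  175^120 ≡ 240;  175^240 ≡ 1.
Smallest exponent giving 1 is 240.

240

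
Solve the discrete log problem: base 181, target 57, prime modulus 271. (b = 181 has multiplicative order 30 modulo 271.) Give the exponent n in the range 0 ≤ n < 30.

Successive powers of 181 modulo 271:
  181^0=1  181^1=181  181^2=241  181^3=261  181^4=87  181^5=29
  181^6=100  181^7=214  181^8=252  181^9=84  181^10=28  181^11=190
  181^12=244  181^13=262  181^14=268  181^15=270  181^16=90  181^17=30
  181^18=10  181^19=184  181^20=242  181^21=171  181^22=57
So 181^22 ≡ 57 (mod 271), giving n = 22.

22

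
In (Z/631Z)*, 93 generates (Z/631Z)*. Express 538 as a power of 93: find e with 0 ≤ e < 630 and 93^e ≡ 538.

316

Baby-step giant-step with m = ceil(sqrt(630)) = 26.
Baby table (93^j mod 631 for j=0..25):
  0:1  1:93  2:446  3:463  4:151  5:161  6:460  7:503
  8:85  9:333  10:50  11:233  12:215  13:434  14:609  15:478
  16:284  17:541  18:464  19:244  20:607  21:292  22:23  23:246
  24:162  25:553
Giant step factor: 93^(-26) ≡ 379 (mod 631).
Scan 538·379^i mod 631 for i = 0, 1, …:
  i=0: 538   i=1: 89   i=2: 288   i=3: 620
  i=4: 248   i=5: 604   i=6: 494   i=7: 450
  i=8: 180   i=9: 72   i=10: 155   i=11: 62
  i=12: 151
Match at i=12, j=4: e = 12·26 + 4 = 316.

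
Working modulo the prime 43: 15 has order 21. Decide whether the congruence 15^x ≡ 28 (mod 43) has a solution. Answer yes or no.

no

⟨15⟩ has order 21; its elements mod 43 are {1, 4, 6, 9, 10, 11, 13, 14, 15, 16, 17, 21, 23, 24, 25, 31, 35, 36, 38, 40, 41}.
28 is not in this set.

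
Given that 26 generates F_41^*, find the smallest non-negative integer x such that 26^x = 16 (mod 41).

Successive powers of 26 modulo 41:
  26^0=1  26^1=26  26^2=20  26^3=28  26^4=31  26^5=27
  26^6=5  26^7=7  26^8=18  26^9=17  26^10=32  26^11=12
  26^12=25  26^13=35  26^14=8  26^15=3  26^16=37  26^17=19
  26^18=2  26^19=11  26^20=40  26^21=15  26^22=21  26^23=13
  26^24=10  26^25=14  26^26=36  26^27=34  26^28=23  26^29=24
  26^30=9  26^31=29  26^32=16
So 26^32 ≡ 16 (mod 41), giving x = 32.

32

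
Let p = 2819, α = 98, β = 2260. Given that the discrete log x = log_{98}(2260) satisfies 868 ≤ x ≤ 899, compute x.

871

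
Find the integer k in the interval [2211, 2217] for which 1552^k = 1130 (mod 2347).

2214

Compute 1552^2211 mod 2347 = 108, then multiply by 1552 repeatedly:
  1552^2211=108  1552^2212=979  1552^2213=899  1552^2214=1130
Found 1130 at exponent 2214.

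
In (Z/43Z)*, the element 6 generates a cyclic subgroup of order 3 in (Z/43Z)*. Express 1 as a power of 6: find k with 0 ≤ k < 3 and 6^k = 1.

0

Successive powers of 6 modulo 43:
  6^0=1
So 6^0 ≡ 1 (mod 43), giving k = 0.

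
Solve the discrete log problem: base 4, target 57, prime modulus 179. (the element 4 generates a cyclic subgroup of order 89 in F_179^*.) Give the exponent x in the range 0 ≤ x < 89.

Baby-step giant-step with m = ceil(sqrt(89)) = 10.
Baby table (4^j mod 179 for j=0..9):
  0:1  1:4  2:16  3:64  4:77  5:129  6:158  7:95
  8:22  9:88
Giant step factor: 4^(-10) ≡ 149 (mod 179).
Scan 57·149^i mod 179 for i = 0, 1, …:
  i=0: 57   i=1: 80   i=2: 106   i=3: 42
  i=4: 172   i=5: 31   i=6: 144   i=7: 155
  i=8: 4
Match at i=8, j=1: x = 8·10 + 1 = 81.

81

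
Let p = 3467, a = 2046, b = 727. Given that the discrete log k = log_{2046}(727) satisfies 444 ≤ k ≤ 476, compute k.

445

Compute 2046^444 mod 3467 = 2432, then multiply by 2046 repeatedly:
  2046^444=2432  2046^445=727
Found 727 at exponent 445.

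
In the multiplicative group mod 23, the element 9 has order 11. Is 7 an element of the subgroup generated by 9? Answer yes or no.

no

7 ∈ ⟨9⟩ iff 7^11 ≡ 1 (mod 23), since |⟨9⟩| = 11.
7^11 mod 23 = 22.
Since 22 ≠ 1, 7 does not lie in the subgroup.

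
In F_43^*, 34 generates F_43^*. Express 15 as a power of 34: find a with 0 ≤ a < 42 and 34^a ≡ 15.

34

Baby-step giant-step with m = ceil(sqrt(42)) = 7.
Baby table (34^j mod 43 for j=0..6):
  0:1  1:34  2:38  3:2  4:25  5:33  6:4
Giant step factor: 34^(-7) ≡ 37 (mod 43).
Scan 15·37^i mod 43 for i = 0, 1, …:
  i=0: 15   i=1: 39   i=2: 24   i=3: 28
  i=4: 4
Match at i=4, j=6: a = 4·7 + 6 = 34.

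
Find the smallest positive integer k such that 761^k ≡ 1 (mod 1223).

1222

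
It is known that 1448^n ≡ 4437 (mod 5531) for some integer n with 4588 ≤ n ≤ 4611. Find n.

Compute 1448^4588 mod 5531 = 2694, then multiply by 1448 repeatedly:
  1448^4588=2694  1448^4589=1557  1448^4590=3419  1448^4591=467  1448^4592=1434
  1448^4593=2307  1448^4594=5343  1448^4595=4326  1448^4596=2956  1448^4597=4825
  1448^4598=947  1448^4599=5099  1448^4600=4998  1448^4601=2556  1448^4602=849
  1448^4603=1470  1448^4604=4656  1448^4605=5130  1448^4606=107  1448^4607=68
  1448^4608=4437
Found 4437 at exponent 4608.

4608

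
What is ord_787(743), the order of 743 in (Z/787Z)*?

The order of 743 must divide p − 1 = 786 = 2 · 3 · 131.
Divisors: 1, 2, 3, 6, 131, 262, 393, 786.
Check each in increasing order: 743^1 ≡ 743;  743^2 ≡ 362;  743^3 ≡ 599;  743^6 ≡ 716;  743^131 ≡ 786;  743^262 ≡ 1.
Smallest exponent giving 1 is 262.

262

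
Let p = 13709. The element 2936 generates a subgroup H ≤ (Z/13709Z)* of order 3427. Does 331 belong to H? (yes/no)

no

331 ∈ ⟨2936⟩ iff 331^3427 ≡ 1 (mod 13709), since |⟨2936⟩| = 3427.
331^3427 mod 13709 = 8106.
Since 8106 ≠ 1, 331 does not lie in the subgroup.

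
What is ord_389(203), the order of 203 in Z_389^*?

388

The order of 203 must divide p − 1 = 388 = 2^2 · 97.
Divisors: 1, 2, 4, 97, 194, 388.
Check each in increasing order: 203^1 ≡ 203;  203^2 ≡ 364;  203^4 ≡ 236;  203^97 ≡ 274;  203^194 ≡ 388;  203^388 ≡ 1.
Smallest exponent giving 1 is 388.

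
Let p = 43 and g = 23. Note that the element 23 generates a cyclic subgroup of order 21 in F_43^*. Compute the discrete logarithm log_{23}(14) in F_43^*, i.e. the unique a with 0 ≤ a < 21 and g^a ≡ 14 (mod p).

17

Successive powers of 23 modulo 43:
  23^0=1  23^1=23  23^2=13  23^3=41  23^4=40  23^5=17
  23^6=4  23^7=6  23^8=9  23^9=35  23^10=31  23^11=25
  23^12=16  23^13=24  23^14=36  23^15=11  23^16=38  23^17=14
So 23^17 ≡ 14 (mod 43), giving a = 17.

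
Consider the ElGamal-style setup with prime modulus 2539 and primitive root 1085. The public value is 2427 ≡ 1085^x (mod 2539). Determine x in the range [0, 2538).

Baby-step giant-step with m = ceil(sqrt(2538)) = 51.
Baby table (1085^j mod 2539 for j=0..50):
  0:1  1:1085  2:1668  3:2012  4:2019  5:1997  6:978  7:2367
  8:1266  9:11  10:1779  11:575  12:1820  13:1897  14:1655  15:602
  16:647  17:1231  18:121  19:1796  20:1247  21:2247  22:555  23:432
  24:1544  25:2039  26:846  27:1331  28:1983  29:1022  30:1866  31:1027
  32:2213  33:1750  34:2117  35:1689  36:1946  37:1501  38:1086  39:214
  40:1141  41:1492  42:1477  43:436  44:806  45:1094  46:1277  47:1790
  48:2354  49:2395  50:1178
Giant step factor: 1085^(-51) ≡ 2148 (mod 2539).
Scan 2427·2148^i mod 2539 for i = 0, 1, …:
  i=0: 2427   i=1: 629   i=2: 344   i=3: 63
  i=4: 757   i=5: 1076   i=6: 758   i=7: 685
  i=8: 1299   i=9: 2430     …   i=45: 987
  i=46: 11
Match at i=46, j=9: x = 46·51 + 9 = 2355.

2355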